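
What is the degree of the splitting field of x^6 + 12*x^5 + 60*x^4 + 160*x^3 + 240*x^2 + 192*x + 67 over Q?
The degree of the splitting field over Q equals the order of the Galois group, so first determine the group. The polynomial f is an irreducible sextic over Q, so G = Gal(f/Q) is one of the 16 transitive subgroups 6T1, ..., 6T16 of S_6. The discriminant of f is -11337408, which is not a perfect square, so G is not contained in A_6. The transitive groups of degree 6 not contained in A_6 are: C_6 (6T1, order 6), S_3 (6T2, order 6), D_6 (6T3, order 12), C_3 x S_3 (6T5, order 18), A_4 x C_2 (6T6, order 24), S_4 (6T8, order 24), S_3 x S_3 (6T9, order 36), S_4 x C_2 (6T11, order 48), (S_3 x S_3) : C_2 (6T13, order 72), PGL(2,5) (6T14, order 120), S_6 (6T16, order 720). By Dedekind's theorem, for a prime p not dividing disc(f) the degrees of the irreducible factors of f mod p form the cycle type of an element of G. Factoring f modulo the 23 such primes p <= 97 (skipping 2, 3, which divide the discriminant), each new pattern first appears at: mod 5: f = (x^2 + 3)(x^2 + 3x + 4)(x^2 + 4x + 1), pattern 2+2+2; mod 7: f = (x^3 + 6x^2 + 5x + 3)(x^3 + 6x^2 + 5x + 6), pattern 3+3; mod 61: f = (x + 5)(x + 21)(x + 24)(x + 41)(x + 44)(x + 60), pattern 1+1+1+1+1+1. No other pattern occurs in this range, so the set of observed cycle types is {2+2+2, 3+3, 1+1+1+1+1+1}. The candidates containing elements of all these cycle types are C_6 (6T1) of order 6, S_3 (6T2) of order 6, D_6 (6T3) of order 12, C_3 x S_3 (6T5) of order 18, A_4 x C_2 (6T6) of order 24, S_4 (6T8) of order 24, S_3 x S_3 (6T9) of order 36, S_4 x C_2 (6T11) of order 48, (S_3 x S_3) : C_2 (6T13) of order 72, PGL(2,5) (6T14) of order 120, S_6 (6T16) of order 720; the others are excluded. The observed types are precisely the cycle types that occur in S_3 (6T2). Each of the other remaining candidates has further cycle types, and by the Chebotarev density theorem the matching factorization patterns would occur for a proportion of primes equal to their share of the group: C_6 (6T1) additionally contains elements of type 6 (2 of its 6 elements, about 33% of primes); D_6 (6T3) additionally contains elements of type 6, 2+2+1+1 (5 of its 12 elements, about 42% of primes); C_3 x S_3 (6T5) additionally contains elements of type 6, 3+1+1+1 (10 of its 18 elements, about 56% of primes); A_4 x C_2 (6T6) additionally contains elements of type 6, 2+2+1+1, 2+1+1+1+1 (14 of its 24 elements, about 58% of primes); S_4 (6T8) additionally contains elements of type 4+1+1, 2+2+1+1 (9 of its 24 elements, about 38% of primes); S_3 x S_3 (6T9) additionally contains elements of type 6, 3+1+1+1, 2+2+1+1 (25 of its 36 elements, about 69% of primes); S_4 x C_2 (6T11) additionally contains elements of type 6, 4+2, 4+1+1, 2+2+1+1, 2+1+1+1+1 (32 of its 48 elements, about 67% of primes); (S_3 x S_3) : C_2 (6T13) additionally contains elements of type 6, 4+2, 3+2+1, 3+1+1+1, 2+2+1+1, 2+1+1+1+1 (61 of its 72 elements, about 85% of primes); PGL(2,5) (6T14) additionally contains elements of type 6, 5+1, 4+1+1, 2+2+1+1 (89 of its 120 elements, about 74% of primes); S_6 (6T16) additionally contains elements of type 6, 5+1, 4+2, 4+1+1, 3+2+1, 3+1+1+1, 2+2+1+1, 2+1+1+1+1 (664 of its 720 elements, about 92% of primes). None of the 23 primes tested shows any such pattern (for each of these groups the chance of that is below 10^-4), which rules them out. Hence G = S_3 (6T2), of order 6. The Galois group S_3 (6T2) has order 6, so the splitting field has degree 6 over Q.

6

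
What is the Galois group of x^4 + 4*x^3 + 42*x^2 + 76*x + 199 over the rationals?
The polynomial is an irreducible quartic over Q and its discriminant is 1088391168, which is not a perfect square, so the Galois group is not contained in A_4. The resolvent cubic y^3 - 42*y^2 - 492*y + 24472 has exactly one rational root, so the Galois group is C_4 or D_4. The quartic becomes reducible over Q(sqrt(disc)), so the group is C_4.

4T1: C_4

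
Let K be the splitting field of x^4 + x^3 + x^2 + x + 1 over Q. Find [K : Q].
The degree of the splitting field over Q equals the order of the Galois group, so first determine the group. The polynomial is an irreducible quartic over Q and its discriminant is 125, which is not a perfect square, so the Galois group is not contained in A_4. The resolvent cubic y^3 - y^2 - 3*y + 2 has exactly one rational root, so the Galois group is C_4 or D_4. The quartic becomes reducible over Q(sqrt(disc)), so the group is C_4. The Galois group C_4 (4T1) has order 4, so the splitting field has degree 4 over Q.

4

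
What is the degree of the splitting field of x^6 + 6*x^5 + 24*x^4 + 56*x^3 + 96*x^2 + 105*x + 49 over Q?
18

The degree of the splitting field over Q equals the order of the Galois group, so first determine the group. The polynomial f is an irreducible sextic over Q, so G = Gal(f/Q) is one of the 16 transitive subgroups 6T1, ..., 6T16 of S_6. The discriminant of f is -68755887963, which is not a perfect square, so G is not contained in A_6. The transitive groups of degree 6 not contained in A_6 are: C_6 (6T1, order 6), S_3 (6T2, order 6), D_6 (6T3, order 12), C_3 x S_3 (6T5, order 18), A_4 x C_2 (6T6, order 24), S_4 (6T8, order 24), S_3 x S_3 (6T9, order 36), S_4 x C_2 (6T11, order 48), (S_3 x S_3) : C_2 (6T13, order 72), PGL(2,5) (6T14, order 120), S_6 (6T16, order 720). By Dedekind's theorem, for a prime p not dividing disc(f) the degrees of the irreducible factors of f mod p form the cycle type of an element of G. Factoring f modulo the 33 such primes p <= 151 (skipping 3, 7, 89, which divide the discriminant), each new pattern first appears at: mod 2: f = (x^6 + x + 1), pattern 6; mod 13: f = (x + 4)(x + 5)(x + 7)(x^3 + 3x^2 + 10x + 1), pattern 3+1+1+1; mod 17: f = (x^2 + 7x + 1)(x^2 + 8x + 6)(x^2 + 8x + 11), pattern 2+2+2; mod 19: f = (x^3 + 3x^2 + 4x + 6)(x^3 + 3x^2 + 11x + 5), pattern 3+3; mod 73: f = (x + 25)(x + 37)(x + 44)(x + 55)(x + 68)(x + 69), pattern 1+1+1+1+1+1. No other pattern occurs in this range, so the set of observed cycle types is {6, 3+1+1+1, 2+2+2, 3+3, 1+1+1+1+1+1}. The candidates containing elements of all these cycle types are C_3 x S_3 (6T5) of order 18, S_3 x S_3 (6T9) of order 36, (S_3 x S_3) : C_2 (6T13) of order 72, S_6 (6T16) of order 720; the others are excluded. The observed types are precisely the cycle types that occur in C_3 x S_3 (6T5). Each of the other remaining candidates has further cycle types, and by the Chebotarev density theorem the matching factorization patterns would occur for a proportion of primes equal to their share of the group: S_3 x S_3 (6T9) additionally contains elements of type 2+2+1+1 (9 of its 36 elements, about 25% of primes); (S_3 x S_3) : C_2 (6T13) additionally contains elements of type 4+2, 3+2+1, 2+2+1+1, 2+1+1+1+1 (45 of its 72 elements, about 62% of primes); S_6 (6T16) additionally contains elements of type 5+1, 4+2, 4+1+1, 3+2+1, 2+2+1+1, 2+1+1+1+1 (504 of its 720 elements, about 70% of primes). None of the 33 primes tested shows any such pattern (for each of these groups the chance of that is below 10^-4), which rules them out. Hence G = C_3 x S_3 (6T5), of order 18. The Galois group C_3 x S_3 (6T5) has order 18, so the splitting field has degree 18 over Q.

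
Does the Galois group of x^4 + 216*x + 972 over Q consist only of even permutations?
The polynomial is irreducible of degree 4 over Q. Its discriminant is 176319369216 = 419904^2, a perfect square. A Galois group lies in the alternating group exactly when the discriminant is a square in Q, so the Galois group (A_4) is contained in A_4.

Yes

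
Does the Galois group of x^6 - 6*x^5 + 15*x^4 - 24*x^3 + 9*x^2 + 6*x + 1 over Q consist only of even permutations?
No

The polynomial is irreducible of degree 6 over Q. Its discriminant is 4516300800, which is not a perfect square. A Galois group lies in the alternating group exactly when the discriminant is a square in Q, so the Galois group (D_6) is not contained in A_6.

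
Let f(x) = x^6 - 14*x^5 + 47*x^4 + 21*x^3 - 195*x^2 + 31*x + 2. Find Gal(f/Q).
The polynomial f is an irreducible sextic over Q, so G = Gal(f/Q) is one of the 16 transitive subgroups 6T1, ..., 6T16 of S_6. The discriminant of f is 8413926734596681 = 91727459^2, a perfect square, so G is contained in A_6. The transitive groups of degree 6 contained in A_6 are: A_4 (6T4, order 12), S_4 (6T7, order 24), (C_3 x C_3) : C_4 (6T10, order 36), PSL(2,5) (6T12, order 60), A_6 (6T15, order 360). By Dedekind's theorem, for a prime p not dividing disc(f) the degrees of the irreducible factors of f mod p form the cycle type of an element of G. Factoring f modulo the 21 such primes p <= 79 (skipping 19, which divides the discriminant), each new pattern first appears at: mod 2: f = (x)(x^5 + x^3 + x^2 + x + 1), pattern 5+1; mod 7: f = (x^3 + 3x^2 + 3x + 5)(x^3 + 4x^2 + 4x + 6), pattern 3+3; mod 61: f = (x + 1)(x + 22)(x^2 + 8x + 48)(x^2 + 16x + 29), pattern 2+2+1+1. No other pattern occurs in this range, so the set of observed cycle types is {5+1, 3+3, 2+2+1+1}. The candidates containing elements of all these cycle types are PSL(2,5) (6T12) of order 60, A_6 (6T15) of order 360; the others are excluded. The observed types are precisely the cycle types that occur in PSL(2,5) (6T12) (apart from the identity). Each of the other remaining candidates has further cycle types, and by the Chebotarev density theorem the matching factorization patterns would occur for a proportion of primes equal to their share of the group: A_6 (6T15) additionally contains elements of type 4+2, 3+1+1+1 (130 of its 360 elements, about 36% of primes). None of the 21 primes tested shows any such pattern (for each of these groups the chance of that is below 10^-4), which rules them out. Hence G = PSL(2,5) (6T12), of order 60.

PSL(2,5)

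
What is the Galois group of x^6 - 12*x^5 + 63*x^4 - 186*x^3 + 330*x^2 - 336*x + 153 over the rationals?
PGL(2,5)

The polynomial f is an irreducible sextic over Q, so G = Gal(f/Q) is one of the 16 transitive subgroups 6T1, ..., 6T16 of S_6. The discriminant of f is -16003008, which is not a perfect square, so G is not contained in A_6. The transitive groups of degree 6 not contained in A_6 are: C_6 (6T1, order 6), S_3 (6T2, order 6), D_6 (6T3, order 12), C_3 x S_3 (6T5, order 18), A_4 x C_2 (6T6, order 24), S_4 (6T8, order 24), S_3 x S_3 (6T9, order 36), S_4 x C_2 (6T11, order 48), (S_3 x S_3) : C_2 (6T13, order 72), PGL(2,5) (6T14, order 120), S_6 (6T16, order 720). By Dedekind's theorem, for a prime p not dividing disc(f) the degrees of the irreducible factors of f mod p form the cycle type of an element of G. Factoring f modulo the 21 such primes p <= 89 (skipping 2, 3, 7, which divide the discriminant), each new pattern first appears at: mod 5: f = (x^6 + 3x^5 + 3x^4 + 4x^3 + 4x + 3), pattern 6; mod 11: f = (x + 7)(x^5 + 3x^4 + 9x^3 + 4x^2 + 5x + 3), pattern 5+1; mod 13: f = (x + 3)(x + 12)(x^4 + 12x^3 + 3x^2 + 1), pattern 4+1+1; mod 23: f = (x + 1)(x + 5)(x^2 + x + 19)(x^2 + 4x + 5), pattern 2+2+1+1; mod 43: f = (x^3 + 13x^2 + x + 3)(x^3 + 18x^2 + 8), pattern 3+3; mod 61: f = (x^2 + 28x + 34)(x^2 + 39x + 52)(x^2 + 43x + 30), pattern 2+2+2. No other pattern occurs in this range, so the set of observed cycle types is {6, 5+1, 4+1+1, 2+2+1+1, 3+3, 2+2+2}. The candidates containing elements of all these cycle types are PGL(2,5) (6T14) of order 120, S_6 (6T16) of order 720; the others are excluded. The observed types are precisely the cycle types that occur in PGL(2,5) (6T14) (apart from the identity). Each of the other remaining candidates has further cycle types, and by the Chebotarev density theorem the matching factorization patterns would occur for a proportion of primes equal to their share of the group: S_6 (6T16) additionally contains elements of type 4+2, 3+2+1, 3+1+1+1, 2+1+1+1+1 (265 of its 720 elements, about 37% of primes). None of the 21 primes tested shows any such pattern (for each of these groups the chance of that is below 10^-4), which rules them out. Hence G = PGL(2,5) (6T14), of order 120.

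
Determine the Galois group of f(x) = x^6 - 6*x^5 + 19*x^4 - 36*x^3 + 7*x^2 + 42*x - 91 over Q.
The polynomial f is an irreducible sextic over Q, so G = Gal(f/Q) is one of the 16 transitive subgroups 6T1, ..., 6T16 of S_6. The discriminant of f is 164995463643136 = 12845056^2, a perfect square, so G is contained in A_6. The transitive groups of degree 6 contained in A_6 are: A_4 (6T4, order 12), S_4 (6T7, order 24), (C_3 x C_3) : C_4 (6T10, order 36), PSL(2,5) (6T12, order 60), A_6 (6T15, order 360). By Dedekind's theorem, for a prime p not dividing disc(f) the degrees of the irreducible factors of f mod p form the cycle type of an element of G. Factoring f modulo the 33 such primes p <= 149 (skipping 2, 7, which divide the discriminant), each new pattern first appears at: mod 3: f = (x^3 + 2x + 1)(x^3 + 2x + 2), pattern 3+3; mod 13: f = (x)(x + 11)(x^2 + 11x + 8)(x^2 + 11x + 12), pattern 2+2+1+1. No other pattern occurs in this range, so the set of observed cycle types is {3+3, 2+2+1+1}. The candidates containing elements of all these cycle types are A_4 (6T4) of order 12, S_4 (6T7) of order 24, (C_3 x C_3) : C_4 (6T10) of order 36, PSL(2,5) (6T12) of order 60, A_6 (6T15) of order 360; the others are excluded. The observed types are precisely the cycle types that occur in A_4 (6T4) (apart from the identity). Each of the other remaining candidates has further cycle types, and by the Chebotarev density theorem the matching factorization patterns would occur for a proportion of primes equal to their share of the group: S_4 (6T7) additionally contains elements of type 4+2 (6 of its 24 elements, about 25% of primes); (C_3 x C_3) : C_4 (6T10) additionally contains elements of type 4+2, 3+1+1+1 (22 of its 36 elements, about 61% of primes); PSL(2,5) (6T12) additionally contains elements of type 5+1 (24 of its 60 elements, about 40% of primes); A_6 (6T15) additionally contains elements of type 5+1, 4+2, 3+1+1+1 (274 of its 360 elements, about 76% of primes). None of the 33 primes tested shows any such pattern (for each of these groups the chance of that is below 10^-4), which rules them out. Hence G = A_4 (6T4), of order 12.

A_4 (also written A4)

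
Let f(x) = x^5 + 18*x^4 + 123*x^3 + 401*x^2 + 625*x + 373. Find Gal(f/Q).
The polynomial f is an irreducible quintic over Q, so G = Gal(f/Q) is a transitive subgroup of S_5: one of C_5 (5T1, order 5), D_5 (5T2, order 10), F_20 (5T3, order 20), A_5 (5T4, order 60) or S_5 (5T5, order 120). The discriminant of f is 14641 = 121^2, a perfect square, so G is contained in A_5. The transitive groups of degree 5 contained in A_5 are: C_5 (5T1, order 5), D_5 (5T2, order 10), A_5 (5T4, order 60). By Dedekind's theorem, for a prime p not dividing disc(f) the degrees of the irreducible factors of f mod p form the cycle type of an element of G. Factoring f modulo the 14 such primes p <= 47 (skipping 11, which divides the discriminant), each new pattern first appears at: mod 2: f = (x^5 + x^3 + x^2 + x + 1), pattern 5; mod 23: f = (x + 5)(x + 19)(x + 20)(x + 21)(x + 22), pattern 1+1+1+1+1. No other pattern occurs in this range, so the set of observed cycle types is {5, 1+1+1+1+1}. The candidates containing elements of all these cycle types are C_5 (5T1) of order 5, D_5 (5T2) of order 10, A_5 (5T4) of order 60; the others are excluded. The observed types are precisely the cycle types that occur in C_5 (5T1). Each of the other remaining candidates has further cycle types, and by the Chebotarev density theorem the matching factorization patterns would occur for a proportion of primes equal to their share of the group: D_5 (5T2) additionally contains elements of type 2+2+1 (5 of its 10 elements, about 50% of primes); A_5 (5T4) additionally contains elements of type 3+1+1, 2+2+1 (35 of its 60 elements, about 58% of primes). None of the 14 primes tested shows any such pattern (for each of these groups the chance of that is below 10^-4), which rules them out. Hence G = C_5 (5T1), of order 5.

C_5 (order 5)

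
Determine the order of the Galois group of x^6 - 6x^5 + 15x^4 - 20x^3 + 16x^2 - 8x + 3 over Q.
48

The degree of the splitting field over Q equals the order of the Galois group, so first determine the group. The polynomial f is an irreducible sextic over Q, so G = Gal(f/Q) is one of the 16 transitive subgroups 6T1, ..., 6T16 of S_6. The discriminant of f is -61504, which is not a perfect square, so G is not contained in A_6. The transitive groups of degree 6 not contained in A_6 are: C_6 (6T1, order 6), S_3 (6T2, order 6), D_6 (6T3, order 12), C_3 x S_3 (6T5, order 18), A_4 x C_2 (6T6, order 24), S_4 (6T8, order 24), S_3 x S_3 (6T9, order 36), S_4 x C_2 (6T11, order 48), (S_3 x S_3) : C_2 (6T13, order 72), PGL(2,5) (6T14, order 120), S_6 (6T16, order 720). By Dedekind's theorem, for a prime p not dividing disc(f) the degrees of the irreducible factors of f mod p form the cycle type of an element of G. Factoring f modulo the 17 such primes p <= 67 (skipping 2, 31, which divide the discriminant), each new pattern first appears at: mod 3: f = (x)(x + 1)(x^4 + 2x^3 + x^2 + 1), pattern 4+1+1; mod 5: f = (x^3 + 4x + 3)(x^3 + 4x^2 + x + 1), pattern 3+3; mod 7: f = (x^6 + x^5 + x^4 + x^3 + 2x^2 + 6x + 3), pattern 6; mod 11: f = (x^2 + 8x + 9)(x^2 + 9x + 10)(x^2 + 10x + 7), pattern 2+2+2; mod 13: f = (x^2 + 11x + 7)(x^4 + 9x^3 + 8x + 6), pattern 4+2; mod 37: f = (x + 4)(x + 31)(x^2 + 7x + 8)(x^2 + 26x + 26), pattern 2+2+1+1; mod 47: f = (x + 4)(x + 8)(x + 37)(x + 41)(x^2 + 45x + 13), pattern 2+1+1+1+1. No other pattern occurs in this range, so the set of observed cycle types is {4+1+1, 3+3, 6, 2+2+2, 4+2, 2+2+1+1, 2+1+1+1+1}. The candidates containing elements of all these cycle types are S_4 x C_2 (6T11) of order 48, S_6 (6T16) of order 720; the others are excluded. The observed types are precisely the cycle types that occur in S_4 x C_2 (6T11) (apart from the identity). Each of the other remaining candidates has further cycle types, and by the Chebotarev density theorem the matching factorization patterns would occur for a proportion of primes equal to their share of the group: S_6 (6T16) additionally contains elements of type 5+1, 3+2+1, 3+1+1+1 (304 of its 720 elements, about 42% of primes). None of the 17 primes tested shows any such pattern (for each of these groups the chance of that is below 10^-4), which rules them out. Hence G = S_4 x C_2 (6T11), of order 48. The Galois group S_4 x C_2 (6T11) has order 48, so the splitting field has degree 48 over Q.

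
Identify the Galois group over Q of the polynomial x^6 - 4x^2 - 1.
S_4

The polynomial f is an irreducible sextic over Q, so G = Gal(f/Q) is one of the 16 transitive subgroups 6T1, ..., 6T16 of S_6. The discriminant of f is 3356224 = 1832^2, a perfect square, so G is contained in A_6. The transitive groups of degree 6 contained in A_6 are: A_4 (6T4, order 12), S_4 (6T7, order 24), (C_3 x C_3) : C_4 (6T10, order 36), PSL(2,5) (6T12, order 60), A_6 (6T15, order 360). By Dedekind's theorem, for a prime p not dividing disc(f) the degrees of the irreducible factors of f mod p form the cycle type of an element of G. Factoring f modulo the 79 such primes p <= 419 (skipping 2, 229, which divide the discriminant), each new pattern first appears at: mod 3: f = (x^3 + x^2 + 2x + 1)(x^3 + 2x^2 + 2x + 2), pattern 3+3; mod 7: f = (x^2 + 4)(x^4 + 3x^2 + 5), pattern 4+2; mod 23: f = (x + 9)(x + 14)(x^2 + x + 18)(x^2 + 22x + 18), pattern 2+2+1+1; mod 193: f = (x + 87)(x + 90)(x + 93)(x + 100)(x + 103)(x + 106), pattern 1+1+1+1+1+1. No other pattern occurs in this range, so the set of observed cycle types is {3+3, 4+2, 2+2+1+1, 1+1+1+1+1+1}. The candidates containing elements of all these cycle types are S_4 (6T7) of order 24, (C_3 x C_3) : C_4 (6T10) of order 36, A_6 (6T15) of order 360; the others are excluded. The observed types are precisely the cycle types that occur in S_4 (6T7). Each of the other remaining candidates has further cycle types, and by the Chebotarev density theorem the matching factorization patterns would occur for a proportion of primes equal to their share of the group: (C_3 x C_3) : C_4 (6T10) additionally contains elements of type 3+1+1+1 (4 of its 36 elements, about 11% of primes); A_6 (6T15) additionally contains elements of type 5+1, 3+1+1+1 (184 of its 360 elements, about 51% of primes). None of the 79 primes tested shows any such pattern (for each of these groups the chance of that is below 10^-4), which rules them out. Hence G = S_4 (6T7), of order 24.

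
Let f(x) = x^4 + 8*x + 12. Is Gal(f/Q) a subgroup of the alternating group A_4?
Yes

The polynomial is irreducible of degree 4 over Q. Its discriminant is 331776 = 576^2, a perfect square. A Galois group lies in the alternating group exactly when the discriminant is a square in Q, so the Galois group (A_4) is contained in A_4.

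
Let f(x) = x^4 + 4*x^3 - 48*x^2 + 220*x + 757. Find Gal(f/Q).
D_4, the dihedral group of order 8

The polynomial is an irreducible quartic over Q and its discriminant is -620791112448, which is not a perfect square, so the Galois group is not contained in A_4. The resolvent cubic y^3 + 48*y^2 - 2148*y - 205856 has exactly one rational root, so the Galois group is C_4 or D_4. The quartic remains irreducible over Q(sqrt(disc)), so the group is D_4.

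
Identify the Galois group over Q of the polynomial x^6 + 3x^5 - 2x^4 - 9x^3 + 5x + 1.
S_3 (order 6)

The polynomial f is an irreducible sextic over Q, so G = Gal(f/Q) is one of the 16 transitive subgroups 6T1, ..., 6T16 of S_6. The discriminant of f is 810448, which is not a perfect square, so G is not contained in A_6. The transitive groups of degree 6 not contained in A_6 are: C_6 (6T1, order 6), S_3 (6T2, order 6), D_6 (6T3, order 12), C_3 x S_3 (6T5, order 18), A_4 x C_2 (6T6, order 24), S_4 (6T8, order 24), S_3 x S_3 (6T9, order 36), S_4 x C_2 (6T11, order 48), (S_3 x S_3) : C_2 (6T13, order 72), PGL(2,5) (6T14, order 120), S_6 (6T16, order 720). By Dedekind's theorem, for a prime p not dividing disc(f) the degrees of the irreducible factors of f mod p form the cycle type of an element of G. Factoring f modulo the 23 such primes p <= 97 (skipping 2, 37, which divide the discriminant), each new pattern first appears at: mod 3: f = (x^3 + x^2 + 2x + 1)(x^3 + 2x^2 + 1), pattern 3+3; mod 5: f = (x^2 + 2)(x^2 + x + 1)(x^2 + 2x + 3), pattern 2+2+2; mod 67: f = (x + 3)(x + 19)(x + 31)(x + 37)(x + 49)(x + 65), pattern 1+1+1+1+1+1. No other pattern occurs in this range, so the set of observed cycle types is {3+3, 2+2+2, 1+1+1+1+1+1}. The candidates containing elements of all these cycle types are C_6 (6T1) of order 6, S_3 (6T2) of order 6, D_6 (6T3) of order 12, C_3 x S_3 (6T5) of order 18, A_4 x C_2 (6T6) of order 24, S_4 (6T8) of order 24, S_3 x S_3 (6T9) of order 36, S_4 x C_2 (6T11) of order 48, (S_3 x S_3) : C_2 (6T13) of order 72, PGL(2,5) (6T14) of order 120, S_6 (6T16) of order 720; the others are excluded. The observed types are precisely the cycle types that occur in S_3 (6T2). Each of the other remaining candidates has further cycle types, and by the Chebotarev density theorem the matching factorization patterns would occur for a proportion of primes equal to their share of the group: C_6 (6T1) additionally contains elements of type 6 (2 of its 6 elements, about 33% of primes); D_6 (6T3) additionally contains elements of type 6, 2+2+1+1 (5 of its 12 elements, about 42% of primes); C_3 x S_3 (6T5) additionally contains elements of type 6, 3+1+1+1 (10 of its 18 elements, about 56% of primes); A_4 x C_2 (6T6) additionally contains elements of type 6, 2+2+1+1, 2+1+1+1+1 (14 of its 24 elements, about 58% of primes); S_4 (6T8) additionally contains elements of type 4+1+1, 2+2+1+1 (9 of its 24 elements, about 38% of primes); S_3 x S_3 (6T9) additionally contains elements of type 6, 3+1+1+1, 2+2+1+1 (25 of its 36 elements, about 69% of primes); S_4 x C_2 (6T11) additionally contains elements of type 6, 4+2, 4+1+1, 2+2+1+1, 2+1+1+1+1 (32 of its 48 elements, about 67% of primes); (S_3 x S_3) : C_2 (6T13) additionally contains elements of type 6, 4+2, 3+2+1, 3+1+1+1, 2+2+1+1, 2+1+1+1+1 (61 of its 72 elements, about 85% of primes); PGL(2,5) (6T14) additionally contains elements of type 6, 5+1, 4+1+1, 2+2+1+1 (89 of its 120 elements, about 74% of primes); S_6 (6T16) additionally contains elements of type 6, 5+1, 4+2, 4+1+1, 3+2+1, 3+1+1+1, 2+2+1+1, 2+1+1+1+1 (664 of its 720 elements, about 92% of primes). None of the 23 primes tested shows any such pattern (for each of these groups the chance of that is below 10^-4), which rules them out. Hence G = S_3 (6T2), of order 6.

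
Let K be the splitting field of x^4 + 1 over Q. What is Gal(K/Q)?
V_4 (order 4)

The polynomial is an irreducible quartic over Q and its discriminant is 256 = 16^2, a perfect square, so the Galois group is contained in A_4. The resolvent cubic y^3 - 4*y splits completely over Q, which gives the Klein four-group V_4.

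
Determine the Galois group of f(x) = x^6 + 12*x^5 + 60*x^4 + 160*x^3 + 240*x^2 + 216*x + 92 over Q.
The polynomial f is an irreducible sextic over Q, so G = Gal(f/Q) is one of the 16 transitive subgroups 6T1, ..., 6T16 of S_6. The discriminant of f is 746496000000 = 864000^2, a perfect square, so G is contained in A_6. The transitive groups of degree 6 contained in A_6 are: A_4 (6T4, order 12), S_4 (6T7, order 24), (C_3 x C_3) : C_4 (6T10, order 36), PSL(2,5) (6T12, order 60), A_6 (6T15, order 360). By Dedekind's theorem, for a prime p not dividing disc(f) the degrees of the irreducible factors of f mod p form the cycle type of an element of G. Factoring f modulo the 6 such primes p <= 23 (skipping 2, 3, 5, which divide the discriminant), each new pattern first appears at: mod 7: f = (x + 5)(x^5 + 4x^3 + 2x + 3), pattern 5+1; mod 23: f = (x)(x + 9)(x + 14)(x^3 + 12x^2 + 3x + 5), pattern 3+1+1+1. No other pattern occurs in this range, so the set of observed cycle types is {5+1, 3+1+1+1}. Among the candidates above, the only group containing elements of all these cycle types is A_6 (6T15) — each of A_4 (6T4), S_4 (6T7), (C_3 x C_3) : C_4 (6T10), PSL(2,5) (6T12) lacks at least one of them. Hence G = A_6 (6T15), of order 360.

A_6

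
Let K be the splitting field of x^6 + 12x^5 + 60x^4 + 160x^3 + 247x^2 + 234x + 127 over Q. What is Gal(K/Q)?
C_6, the cyclic group of order 6

The polynomial f is an irreducible sextic over Q, so G = Gal(f/Q) is one of the 16 transitive subgroups 6T1, ..., 6T16 of S_6. The discriminant of f is -904619968, which is not a perfect square, so G is not contained in A_6. The transitive groups of degree 6 not contained in A_6 are: C_6 (6T1, order 6), S_3 (6T2, order 6), D_6 (6T3, order 12), C_3 x S_3 (6T5, order 18), A_4 x C_2 (6T6, order 24), S_4 (6T8, order 24), S_3 x S_3 (6T9, order 36), S_4 x C_2 (6T11, order 48), (S_3 x S_3) : C_2 (6T13, order 72), PGL(2,5) (6T14, order 120), S_6 (6T16, order 720). By Dedekind's theorem, for a prime p not dividing disc(f) the degrees of the irreducible factors of f mod p form the cycle type of an element of G. Factoring f modulo the 37 such primes p <= 173 (skipping 2, 7, 29, which divide the discriminant), each new pattern first appears at: mod 3: f = (x^6 + x^3 + x^2 + 1), pattern 6; mod 11: f = (x^3 + 6x^2 + 3x + 3)(x^3 + 6x^2 + 10x + 2), pattern 3+3; mod 13: f = (x^2 + 2x + 7)(x^2 + 3x + 10)(x^2 + 7x + 2), pattern 2+2+2; mod 43: f = (x + 12)(x + 16)(x + 20)(x + 21)(x + 33)(x + 39), pattern 1+1+1+1+1+1. No other pattern occurs in this range, so the set of observed cycle types is {6, 3+3, 2+2+2, 1+1+1+1+1+1}. The candidates containing elements of all these cycle types are C_6 (6T1) of order 6, D_6 (6T3) of order 12, C_3 x S_3 (6T5) of order 18, A_4 x C_2 (6T6) of order 24, S_3 x S_3 (6T9) of order 36, S_4 x C_2 (6T11) of order 48, (S_3 x S_3) : C_2 (6T13) of order 72, PGL(2,5) (6T14) of order 120, S_6 (6T16) of order 720; the others are excluded. The observed types are precisely the cycle types that occur in C_6 (6T1). Each of the other remaining candidates has further cycle types, and by the Chebotarev density theorem the matching factorization patterns would occur for a proportion of primes equal to their share of the group: D_6 (6T3) additionally contains elements of type 2+2+1+1 (3 of its 12 elements, about 25% of primes); C_3 x S_3 (6T5) additionally contains elements of type 3+1+1+1 (4 of its 18 elements, about 22% of primes); A_4 x C_2 (6T6) additionally contains elements of type 2+2+1+1, 2+1+1+1+1 (6 of its 24 elements, about 25% of primes); S_3 x S_3 (6T9) additionally contains elements of type 3+1+1+1, 2+2+1+1 (13 of its 36 elements, about 36% of primes); S_4 x C_2 (6T11) additionally contains elements of type 4+2, 4+1+1, 2+2+1+1, 2+1+1+1+1 (24 of its 48 elements, about 50% of primes); (S_3 x S_3) : C_2 (6T13) additionally contains elements of type 4+2, 3+2+1, 3+1+1+1, 2+2+1+1, 2+1+1+1+1 (49 of its 72 elements, about 68% of primes); PGL(2,5) (6T14) additionally contains elements of type 5+1, 4+1+1, 2+2+1+1 (69 of its 120 elements, about 58% of primes); S_6 (6T16) additionally contains elements of type 5+1, 4+2, 4+1+1, 3+2+1, 3+1+1+1, 2+2+1+1, 2+1+1+1+1 (544 of its 720 elements, about 76% of primes). None of the 37 primes tested shows any such pattern (for each of these groups the chance of that is below 10^-4), which rules them out. Hence G = C_6 (6T1), of order 6.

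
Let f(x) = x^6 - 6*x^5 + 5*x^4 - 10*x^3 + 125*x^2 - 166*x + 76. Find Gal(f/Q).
(C_3 x C_3) : C_4, the transitive group 6T10 of order 36

The polynomial f is an irreducible sextic over Q, so G = Gal(f/Q) is one of the 16 transitive subgroups 6T1, ..., 6T16 of S_6. The discriminant of f is 38875225000000 = 6235000^2, a perfect square, so G is contained in A_6. The transitive groups of degree 6 contained in A_6 are: A_4 (6T4, order 12), S_4 (6T7, order 24), (C_3 x C_3) : C_4 (6T10, order 36), PSL(2,5) (6T12, order 60), A_6 (6T15, order 360). By Dedekind's theorem, for a prime p not dividing disc(f) the degrees of the irreducible factors of f mod p form the cycle type of an element of G. Factoring f modulo the 19 such primes p <= 83 (skipping 2, 5, 29, 43, which divide the discriminant), each new pattern first appears at: mod 3: f = (x^2 + 1)(x^4 + x^2 + 2x + 1), pattern 4+2; mod 11: f = (x^3 + x^2 + 7x + 4)(x^3 + 4x^2 + 5x + 8), pattern 3+3; mod 19: f = (x)(x + 14)(x^2 + 7x + 4)(x^2 + 11x + 14), pattern 2+2+1+1; mod 61: f = (x + 20)(x + 23)(x + 41)(x^3 + 32x^2 + 35x + 18), pattern 3+1+1+1. No other pattern occurs in this range, so the set of observed cycle types is {4+2, 3+3, 2+2+1+1, 3+1+1+1}. The candidates containing elements of all these cycle types are (C_3 x C_3) : C_4 (6T10) of order 36, A_6 (6T15) of order 360; the others are excluded. The observed types are precisely the cycle types that occur in (C_3 x C_3) : C_4 (6T10) (apart from the identity). Each of the other remaining candidates has further cycle types, and by the Chebotarev density theorem the matching factorization patterns would occur for a proportion of primes equal to their share of the group: A_6 (6T15) additionally contains elements of type 5+1 (144 of its 360 elements, about 40% of primes). None of the 19 primes tested shows any such pattern (for each of these groups the chance of that is below 10^-4), which rules them out. Hence G = (C_3 x C_3) : C_4 (6T10), of order 36.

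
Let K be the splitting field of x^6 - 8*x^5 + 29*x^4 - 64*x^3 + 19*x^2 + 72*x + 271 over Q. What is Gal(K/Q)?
(C_3 x C_3) : C_4, the transitive group 6T10 of order 36

The polynomial f is an irreducible sextic over Q, so G = Gal(f/Q) is one of the 16 transitive subgroups 6T1, ..., 6T16 of S_6. The discriminant of f is 564385546240000 = 23756800^2, a perfect square, so G is contained in A_6. The transitive groups of degree 6 contained in A_6 are: A_4 (6T4, order 12), S_4 (6T7, order 24), (C_3 x C_3) : C_4 (6T10, order 36), PSL(2,5) (6T12, order 60), A_6 (6T15, order 360). By Dedekind's theorem, for a prime p not dividing disc(f) the degrees of the irreducible factors of f mod p form the cycle type of an element of G. Factoring f modulo the 19 such primes p <= 79 (skipping 2, 5, 29, which divide the discriminant), each new pattern first appears at: mod 3: f = (x^2 + x + 2)(x^4 + 2x + 2), pattern 4+2; mod 11: f = (x^3 + 7x + 10)(x^3 + 3x^2 + 4), pattern 3+3; mod 19: f = (x + 13)(x + 15)(x^2 + 9x + 10)(x^2 + 12x + 2), pattern 2+2+1+1; mod 61: f = (x + 4)(x + 37)(x + 51)(x^3 + 22x^2 + 36x + 25), pattern 3+1+1+1. No other pattern occurs in this range, so the set of observed cycle types is {4+2, 3+3, 2+2+1+1, 3+1+1+1}. The candidates containing elements of all these cycle types are (C_3 x C_3) : C_4 (6T10) of order 36, A_6 (6T15) of order 360; the others are excluded. The observed types are precisely the cycle types that occur in (C_3 x C_3) : C_4 (6T10) (apart from the identity). Each of the other remaining candidates has further cycle types, and by the Chebotarev density theorem the matching factorization patterns would occur for a proportion of primes equal to their share of the group: A_6 (6T15) additionally contains elements of type 5+1 (144 of its 360 elements, about 40% of primes). None of the 19 primes tested shows any such pattern (for each of these groups the chance of that is below 10^-4), which rules them out. Hence G = (C_3 x C_3) : C_4 (6T10), of order 36.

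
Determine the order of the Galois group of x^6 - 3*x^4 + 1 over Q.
24

The degree of the splitting field over Q equals the order of the Galois group, so first determine the group. The polynomial f is an irreducible sextic over Q, so G = Gal(f/Q) is one of the 16 transitive subgroups 6T1, ..., 6T16 of S_6. The discriminant of f is -419904, which is not a perfect square, so G is not contained in A_6. The transitive groups of degree 6 not contained in A_6 are: C_6 (6T1, order 6), S_3 (6T2, order 6), D_6 (6T3, order 12), C_3 x S_3 (6T5, order 18), A_4 x C_2 (6T6, order 24), S_4 (6T8, order 24), S_3 x S_3 (6T9, order 36), S_4 x C_2 (6T11, order 48), (S_3 x S_3) : C_2 (6T13, order 72), PGL(2,5) (6T14, order 120), S_6 (6T16, order 720). By Dedekind's theorem, for a prime p not dividing disc(f) the degrees of the irreducible factors of f mod p form the cycle type of an element of G. Factoring f modulo the 33 such primes p <= 149 (skipping 2, 3, which divide the discriminant), each new pattern first appears at: mod 5: f = (x^3 + x^2 + 4x + 3)(x^3 + 4x^2 + 4x + 2), pattern 3+3; mod 7: f = (x^6 + 4x^4 + 1), pattern 6; mod 17: f = (x + 2)(x + 15)(x^2 + 6)(x^2 + 12), pattern 2+2+1+1; mod 19: f = (x + 6)(x + 7)(x + 12)(x + 13)(x^2 + 6), pattern 2+1+1+1+1; mod 71: f = (x^2 + 40)(x^2 + 45)(x^2 + 54), pattern 2+2+2. No other pattern occurs in this range, so the set of observed cycle types is {3+3, 6, 2+2+1+1, 2+1+1+1+1, 2+2+2}. The candidates containing elements of all these cycle types are A_4 x C_2 (6T6) of order 24, S_4 x C_2 (6T11) of order 48, (S_3 x S_3) : C_2 (6T13) of order 72, S_6 (6T16) of order 720; the others are excluded. The observed types are precisely the cycle types that occur in A_4 x C_2 (6T6) (apart from the identity). Each of the other remaining candidates has further cycle types, and by the Chebotarev density theorem the matching factorization patterns would occur for a proportion of primes equal to their share of the group: S_4 x C_2 (6T11) additionally contains elements of type 4+2, 4+1+1 (12 of its 48 elements, about 25% of primes); (S_3 x S_3) : C_2 (6T13) additionally contains elements of type 4+2, 3+2+1, 3+1+1+1 (34 of its 72 elements, about 47% of primes); S_6 (6T16) additionally contains elements of type 5+1, 4+2, 4+1+1, 3+2+1, 3+1+1+1 (484 of its 720 elements, about 67% of primes). None of the 33 primes tested shows any such pattern (for each of these groups the chance of that is below 10^-4), which rules them out. Hence G = A_4 x C_2 (6T6), of order 24. The Galois group A_4 x C_2 (6T6) has order 24, so the splitting field has degree 24 over Q.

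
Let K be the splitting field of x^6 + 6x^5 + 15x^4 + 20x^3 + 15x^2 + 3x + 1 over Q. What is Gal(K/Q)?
The polynomial f is an irreducible sextic over Q, so G = Gal(f/Q) is one of the 16 transitive subgroups 6T1, ..., 6T16 of S_6. The discriminant of f is -9059283, which is not a perfect square, so G is not contained in A_6. The transitive groups of degree 6 not contained in A_6 are: C_6 (6T1, order 6), S_3 (6T2, order 6), D_6 (6T3, order 12), C_3 x S_3 (6T5, order 18), A_4 x C_2 (6T6, order 24), S_4 (6T8, order 24), S_3 x S_3 (6T9, order 36), S_4 x C_2 (6T11, order 48), (S_3 x S_3) : C_2 (6T13, order 72), PGL(2,5) (6T14, order 120), S_6 (6T16, order 720). By Dedekind's theorem, for a prime p not dividing disc(f) the degrees of the irreducible factors of f mod p form the cycle type of an element of G. Factoring f modulo the 28 such primes p <= 127 (skipping 3, 17, 43, which divide the discriminant), each new pattern first appears at: mod 2: f = (x^6 + x^4 + x^2 + x + 1), pattern 6; mod 7: f = (x + 2)(x^2 + 6x + 4)(x^3 + 5x^2 + x + 1), pattern 3+2+1; mod 11: f = (x^2 + 1)(x^4 + 6x^3 + 3x^2 + 3x + 1), pattern 4+2; mod 13: f = (x + 4)(x + 9)(x^2 + x + 3)(x^2 + 5x + 10), pattern 2+2+1+1; mod 61: f = (x + 41)(x + 52)(x + 58)(x + 60)(x^2 + 39x + 27), pattern 2+1+1+1+1; mod 97: f = (x + 49)(x + 86)(x + 88)(x^3 + 74x^2 + 11x + 1), pattern 3+1+1+1; mod 113: f = (x^2 + 51x + 9)(x^2 + 70x + 61)(x^2 + 111x + 7), pattern 2+2+2; mod 127: f = (x^3 + 42x^2 + 60x + 1)(x^3 + 91x^2 + 70x + 1), pattern 3+3. No other pattern occurs in this range, so the set of observed cycle types is {6, 3+2+1, 4+2, 2+2+1+1, 2+1+1+1+1, 3+1+1+1, 2+2+2, 3+3}. The candidates containing elements of all these cycle types are (S_3 x S_3) : C_2 (6T13) of order 72, S_6 (6T16) of order 720; the others are excluded. The observed types are precisely the cycle types that occur in (S_3 x S_3) : C_2 (6T13) (apart from the identity). Each of the other remaining candidates has further cycle types, and by the Chebotarev density theorem the matching factorization patterns would occur for a proportion of primes equal to their share of the group: S_6 (6T16) additionally contains elements of type 5+1, 4+1+1 (234 of its 720 elements, about 32% of primes). None of the 28 primes tested shows any such pattern (for each of these groups the chance of that is below 10^-4), which rules them out. Hence G = (S_3 x S_3) : C_2 (6T13), of order 72.

(S_3 x S_3) : C_2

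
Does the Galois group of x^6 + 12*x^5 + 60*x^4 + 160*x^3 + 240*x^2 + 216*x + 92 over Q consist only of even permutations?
Yes

The polynomial is irreducible of degree 6 over Q. Its discriminant is 746496000000 = 864000^2, a perfect square. A Galois group lies in the alternating group exactly when the discriminant is a square in Q, so the Galois group (A_6) is contained in A_6.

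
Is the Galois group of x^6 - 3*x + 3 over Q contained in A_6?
The polynomial is irreducible of degree 6 over Q. Its discriminant is -9059283, which is not a perfect square. A Galois group lies in the alternating group exactly when the discriminant is a square in Q, so the Galois group ((S_3 x S_3) : C_2) is not contained in A_6.

No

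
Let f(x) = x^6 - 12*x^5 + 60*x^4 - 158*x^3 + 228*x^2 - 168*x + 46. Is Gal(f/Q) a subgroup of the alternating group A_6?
No

The polynomial is irreducible of degree 6 over Q. Its discriminant is 5038848, which is not a perfect square. A Galois group lies in the alternating group exactly when the discriminant is a square in Q, so the Galois group (S_3 x S_3) is not contained in A_6.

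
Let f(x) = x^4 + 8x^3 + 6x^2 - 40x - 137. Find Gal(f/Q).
The polynomial is an irreducible quartic over Q and its discriminant is -544195584, which is not a perfect square, so the Galois group is not contained in A_4. The resolvent cubic y^3 - 6*y^2 + 228*y + 3880 has exactly one rational root, so the Galois group is C_4 or D_4. The quartic remains irreducible over Q(sqrt(disc)), so the group is D_4.

4T3: D_4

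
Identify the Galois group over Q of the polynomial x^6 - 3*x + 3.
The polynomial f is an irreducible sextic over Q, so G = Gal(f/Q) is one of the 16 transitive subgroups 6T1, ..., 6T16 of S_6. The discriminant of f is -9059283, which is not a perfect square, so G is not contained in A_6. The transitive groups of degree 6 not contained in A_6 are: C_6 (6T1, order 6), S_3 (6T2, order 6), D_6 (6T3, order 12), C_3 x S_3 (6T5, order 18), A_4 x C_2 (6T6, order 24), S_4 (6T8, order 24), S_3 x S_3 (6T9, order 36), S_4 x C_2 (6T11, order 48), (S_3 x S_3) : C_2 (6T13, order 72), PGL(2,5) (6T14, order 120), S_6 (6T16, order 720). By Dedekind's theorem, for a prime p not dividing disc(f) the degrees of the irreducible factors of f mod p form the cycle type of an element of G. Factoring f modulo the 28 such primes p <= 127 (skipping 3, 17, 43, which divide the discriminant), each new pattern first appears at: mod 2: f = (x^6 + x + 1), pattern 6; mod 7: f = (x + 1)(x^2 + 4x + 6)(x^3 + 2x^2 + x + 4), pattern 3+2+1; mod 11: f = (x^2 + 9x + 2)(x^4 + 2x^3 + 2x^2 + 7), pattern 4+2; mod 13: f = (x + 3)(x + 8)(x^2 + 3x + 6)(x^2 + 12x + 3), pattern 2+2+1+1; mod 61: f = (x + 40)(x + 51)(x + 57)(x + 59)(x^2 + 37x + 50), pattern 2+1+1+1+1; mod 97: f = (x + 48)(x + 85)(x + 87)(x^3 + 71x^2 + 60x + 63), pattern 3+1+1+1; mod 113: f = (x^2 + 49x + 72)(x^2 + 68x + 105)(x^2 + 109x + 10), pattern 2+2+2; mod 127: f = (x^3 + 39x^2 + 106x + 109)(x^3 + 88x^2 + 18x + 21), pattern 3+3. No other pattern occurs in this range, so the set of observed cycle types is {6, 3+2+1, 4+2, 2+2+1+1, 2+1+1+1+1, 3+1+1+1, 2+2+2, 3+3}. The candidates containing elements of all these cycle types are (S_3 x S_3) : C_2 (6T13) of order 72, S_6 (6T16) of order 720; the others are excluded. The observed types are precisely the cycle types that occur in (S_3 x S_3) : C_2 (6T13) (apart from the identity). Each of the other remaining candidates has further cycle types, and by the Chebotarev density theorem the matching factorization patterns would occur for a proportion of primes equal to their share of the group: S_6 (6T16) additionally contains elements of type 5+1, 4+1+1 (234 of its 720 elements, about 32% of primes). None of the 28 primes tested shows any such pattern (for each of these groups the chance of that is below 10^-4), which rules them out. Hence G = (S_3 x S_3) : C_2 (6T13), of order 72.

(S_3 x S_3) : C_2 (order 72)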